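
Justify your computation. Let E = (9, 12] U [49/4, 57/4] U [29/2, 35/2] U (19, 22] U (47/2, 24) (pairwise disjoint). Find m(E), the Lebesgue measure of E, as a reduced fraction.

For pairwise disjoint intervals, m(union_i I_i) = sum_i m(I_i),
and m is invariant under swapping open/closed endpoints (single points have measure 0).
So m(E) = sum_i (b_i - a_i).
  I_1 has length 12 - 9 = 3.
  I_2 has length 57/4 - 49/4 = 2.
  I_3 has length 35/2 - 29/2 = 3.
  I_4 has length 22 - 19 = 3.
  I_5 has length 24 - 47/2 = 1/2.
Summing:
  m(E) = 3 + 2 + 3 + 3 + 1/2 = 23/2.

23/2


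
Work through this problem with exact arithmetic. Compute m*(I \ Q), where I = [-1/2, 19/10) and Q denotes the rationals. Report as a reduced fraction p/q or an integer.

The interval I = [-1/2, 19/10) has m(I) = 19/10 - (-1/2) = 12/5 (endpoints are measure-zero, so open/closed/half-open agree). Write I = (I cap Q) u (I \ Q). The rationals in I are countable, so m*(I cap Q) = 0 (cover each rational by intervals whose total length is arbitrarily small). By countable subadditivity m*(I) <= m*(I cap Q) + m*(I \ Q), hence m*(I \ Q) >= m(I) = 12/5. The reverse inequality m*(I \ Q) <= m*(I) = 12/5 is trivial since (I \ Q) is a subset of I. Therefore m*(I \ Q) = 12/5.

12/5


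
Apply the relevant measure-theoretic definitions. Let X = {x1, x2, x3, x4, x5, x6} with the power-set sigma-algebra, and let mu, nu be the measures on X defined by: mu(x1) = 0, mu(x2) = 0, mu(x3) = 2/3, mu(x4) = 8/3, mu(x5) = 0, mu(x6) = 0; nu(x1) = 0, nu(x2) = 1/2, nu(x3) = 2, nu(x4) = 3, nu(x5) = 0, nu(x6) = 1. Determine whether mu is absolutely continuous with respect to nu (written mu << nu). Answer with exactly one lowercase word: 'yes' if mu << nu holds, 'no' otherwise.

mu << nu means: every nu-null measurable set is also mu-null; equivalently, for every atom x, if nu({x}) = 0 then mu({x}) = 0.
Checking each atom:
  x1: nu = 0, mu = 0 -> consistent with mu << nu.
  x2: nu = 1/2 > 0 -> no constraint.
  x3: nu = 2 > 0 -> no constraint.
  x4: nu = 3 > 0 -> no constraint.
  x5: nu = 0, mu = 0 -> consistent with mu << nu.
  x6: nu = 1 > 0 -> no constraint.
No atom violates the condition. Therefore mu << nu.

yes


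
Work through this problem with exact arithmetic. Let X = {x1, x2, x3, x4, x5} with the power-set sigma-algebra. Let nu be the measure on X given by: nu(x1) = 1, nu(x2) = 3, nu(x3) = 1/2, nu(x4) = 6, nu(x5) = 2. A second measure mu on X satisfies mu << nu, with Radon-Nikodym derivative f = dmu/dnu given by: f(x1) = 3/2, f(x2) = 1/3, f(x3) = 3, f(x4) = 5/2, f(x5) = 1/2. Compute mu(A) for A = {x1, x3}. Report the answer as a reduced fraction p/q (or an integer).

By the defining property of the Radon-Nikodym derivative, for every measurable set A,
  mu(A) = integral_A f dnu.
Since nu is a discrete measure concentrated on the atoms of X, the integral over A reduces to the sum
  mu(A) = sum_{x in A} f(x) * nu({x}).
Computing each term:
  x1: f(x1) * nu(x1) = 3/2 * 1 = 3/2.
  x3: f(x3) * nu(x3) = 3 * 1/2 = 3/2.
Summing: mu(A) = 3/2 + 3/2 = 3.

3


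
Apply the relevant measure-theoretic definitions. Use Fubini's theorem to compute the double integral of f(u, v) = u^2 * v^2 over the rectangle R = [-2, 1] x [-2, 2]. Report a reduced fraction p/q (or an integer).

f(u, v) is a tensor product of a function of u and a function of v, and both factors are bounded continuous (hence Lebesgue integrable) on the rectangle, so Fubini's theorem applies:
  integral_R f d(m x m) = (integral_a1^b1 u^2 du) * (integral_a2^b2 v^2 dv).
Inner integral in u: integral_{-2}^{1} u^2 du = (1^3 - (-2)^3)/3
  = 3.
Inner integral in v: integral_{-2}^{2} v^2 dv = (2^3 - (-2)^3)/3
  = 16/3.
Product: (3) * (16/3) = 16.

16


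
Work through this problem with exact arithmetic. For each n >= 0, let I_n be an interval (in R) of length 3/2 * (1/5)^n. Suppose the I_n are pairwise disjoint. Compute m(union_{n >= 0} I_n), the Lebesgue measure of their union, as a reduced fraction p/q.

By countable additivity of the Lebesgue measure on pairwise disjoint measurable sets,
  m(union_{n >= 0} I_n) = sum_{n >= 0} m(I_n) = sum_{n >= 0} a * r^n,
  with a = 3/2 and r = 1/5.
Since 0 < r = 1/5 < 1, the geometric series converges:
  sum_{n >= 0} a * r^n = a / (1 - r).
  = 3/2 / (1 - 1/5)
  = 3/2 / (4/5)
  = 15/8.

15/8


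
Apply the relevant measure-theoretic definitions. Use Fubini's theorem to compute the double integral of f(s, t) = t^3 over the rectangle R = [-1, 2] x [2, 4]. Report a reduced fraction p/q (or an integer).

f(s, t) is a tensor product of a function of s and a function of t, and both factors are bounded continuous (hence Lebesgue integrable) on the rectangle, so Fubini's theorem applies:
  integral_R f d(m x m) = (integral_a1^b1 1 ds) * (integral_a2^b2 t^3 dt).
Inner integral in s: integral_{-1}^{2} 1 ds = (2^1 - (-1)^1)/1
  = 3.
Inner integral in t: integral_{2}^{4} t^3 dt = (4^4 - 2^4)/4
  = 60.
Product: (3) * (60) = 180.

180


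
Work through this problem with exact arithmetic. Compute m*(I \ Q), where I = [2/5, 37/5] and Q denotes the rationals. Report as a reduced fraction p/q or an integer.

The interval I = [2/5, 37/5] has m(I) = 37/5 - 2/5 = 7 (endpoints are measure-zero, so open/closed/half-open agree). Write I = (I cap Q) u (I \ Q). The rationals in I are countable, so m*(I cap Q) = 0 (cover each rational by intervals whose total length is arbitrarily small). By countable subadditivity m*(I) <= m*(I cap Q) + m*(I \ Q), hence m*(I \ Q) >= m(I) = 7. The reverse inequality m*(I \ Q) <= m*(I) = 7 is trivial since (I \ Q) is a subset of I. Therefore m*(I \ Q) = 7.

7


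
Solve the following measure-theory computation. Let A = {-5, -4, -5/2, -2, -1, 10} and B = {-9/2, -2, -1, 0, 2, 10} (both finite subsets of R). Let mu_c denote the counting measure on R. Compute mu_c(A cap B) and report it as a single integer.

Counting measure on a finite set equals cardinality. mu_c(A cap B) = |A cap B| (elements appearing in both).
Enumerating the elements of A that also lie in B gives 3 element(s).
So mu_c(A cap B) = 3.

3


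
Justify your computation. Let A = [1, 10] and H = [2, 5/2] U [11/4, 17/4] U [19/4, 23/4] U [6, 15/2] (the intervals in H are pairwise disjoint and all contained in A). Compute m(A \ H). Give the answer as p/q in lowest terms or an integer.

The ambient interval has length m(A) = 10 - 1 = 9.
Since the holes are disjoint and sit inside A, by finite additivity
  m(H) = sum_i (b_i - a_i), and m(A \ H) = m(A) - m(H).
Computing the hole measures:
  m(H_1) = 5/2 - 2 = 1/2.
  m(H_2) = 17/4 - 11/4 = 3/2.
  m(H_3) = 23/4 - 19/4 = 1.
  m(H_4) = 15/2 - 6 = 3/2.
Summed: m(H) = 1/2 + 3/2 + 1 + 3/2 = 9/2.
So m(A \ H) = 9 - 9/2 = 9/2.

9/2


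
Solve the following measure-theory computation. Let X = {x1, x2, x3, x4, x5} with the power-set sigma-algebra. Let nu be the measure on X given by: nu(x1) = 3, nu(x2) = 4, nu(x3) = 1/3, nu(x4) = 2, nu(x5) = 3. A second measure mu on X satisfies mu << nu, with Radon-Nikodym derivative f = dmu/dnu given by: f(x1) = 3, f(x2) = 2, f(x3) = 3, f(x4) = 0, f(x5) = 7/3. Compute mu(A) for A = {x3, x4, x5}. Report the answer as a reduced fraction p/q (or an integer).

By the defining property of the Radon-Nikodym derivative, for every measurable set A,
  mu(A) = integral_A f dnu.
Since nu is a discrete measure concentrated on the atoms of X, the integral over A reduces to the sum
  mu(A) = sum_{x in A} f(x) * nu({x}).
Computing each term:
  x3: f(x3) * nu(x3) = 3 * 1/3 = 1.
  x4: f(x4) * nu(x4) = 0 * 2 = 0.
  x5: f(x5) * nu(x5) = 7/3 * 3 = 7.
Summing: mu(A) = 1 + 0 + 7 = 8.

8


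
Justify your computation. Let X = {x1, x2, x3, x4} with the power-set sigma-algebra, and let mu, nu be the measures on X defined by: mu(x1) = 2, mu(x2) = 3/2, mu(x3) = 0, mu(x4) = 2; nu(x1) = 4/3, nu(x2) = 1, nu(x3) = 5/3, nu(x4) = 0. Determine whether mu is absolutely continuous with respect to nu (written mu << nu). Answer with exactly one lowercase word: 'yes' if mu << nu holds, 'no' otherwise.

mu << nu means: every nu-null measurable set is also mu-null; equivalently, for every atom x, if nu({x}) = 0 then mu({x}) = 0.
Checking each atom:
  x1: nu = 4/3 > 0 -> no constraint.
  x2: nu = 1 > 0 -> no constraint.
  x3: nu = 5/3 > 0 -> no constraint.
  x4: nu = 0, mu = 2 > 0 -> violates mu << nu.
The atom(s) x4 violate the condition (nu = 0 but mu > 0). Therefore mu is NOT absolutely continuous w.r.t. nu.

no


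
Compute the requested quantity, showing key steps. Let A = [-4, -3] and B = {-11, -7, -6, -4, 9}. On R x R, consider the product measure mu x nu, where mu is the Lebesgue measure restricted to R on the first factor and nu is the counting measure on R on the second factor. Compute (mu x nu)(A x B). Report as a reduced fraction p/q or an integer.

For a measurable rectangle A x B, the product measure satisfies
  (mu x nu)(A x B) = mu(A) * nu(B).
  mu(A) = 1.
  nu(B) = 5.
  (mu x nu)(A x B) = 1 * 5 = 5.

5


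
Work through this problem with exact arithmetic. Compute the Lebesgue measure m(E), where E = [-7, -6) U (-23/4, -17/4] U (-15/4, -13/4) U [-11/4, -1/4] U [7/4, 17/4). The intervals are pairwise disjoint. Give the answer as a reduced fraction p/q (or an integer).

For pairwise disjoint intervals, m(union_i I_i) = sum_i m(I_i),
and m is invariant under swapping open/closed endpoints (single points have measure 0).
So m(E) = sum_i (b_i - a_i).
  I_1 has length -6 - (-7) = 1.
  I_2 has length -17/4 - (-23/4) = 3/2.
  I_3 has length -13/4 - (-15/4) = 1/2.
  I_4 has length -1/4 - (-11/4) = 5/2.
  I_5 has length 17/4 - 7/4 = 5/2.
Summing:
  m(E) = 1 + 3/2 + 1/2 + 5/2 + 5/2 = 8.

8


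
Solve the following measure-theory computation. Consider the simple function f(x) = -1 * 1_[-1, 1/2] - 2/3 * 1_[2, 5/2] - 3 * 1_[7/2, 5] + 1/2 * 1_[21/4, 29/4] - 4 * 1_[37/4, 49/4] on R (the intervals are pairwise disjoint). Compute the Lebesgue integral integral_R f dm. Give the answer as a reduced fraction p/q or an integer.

For a simple function f = sum_i c_i * 1_{A_i} with disjoint A_i,
  integral f dm = sum_i c_i * m(A_i).
Lengths of the A_i:
  m(A_1) = 1/2 - (-1) = 3/2.
  m(A_2) = 5/2 - 2 = 1/2.
  m(A_3) = 5 - 7/2 = 3/2.
  m(A_4) = 29/4 - 21/4 = 2.
  m(A_5) = 49/4 - 37/4 = 3.
Contributions c_i * m(A_i):
  (-1) * (3/2) = -3/2.
  (-2/3) * (1/2) = -1/3.
  (-3) * (3/2) = -9/2.
  (1/2) * (2) = 1.
  (-4) * (3) = -12.
Total: -3/2 - 1/3 - 9/2 + 1 - 12 = -52/3.

-52/3


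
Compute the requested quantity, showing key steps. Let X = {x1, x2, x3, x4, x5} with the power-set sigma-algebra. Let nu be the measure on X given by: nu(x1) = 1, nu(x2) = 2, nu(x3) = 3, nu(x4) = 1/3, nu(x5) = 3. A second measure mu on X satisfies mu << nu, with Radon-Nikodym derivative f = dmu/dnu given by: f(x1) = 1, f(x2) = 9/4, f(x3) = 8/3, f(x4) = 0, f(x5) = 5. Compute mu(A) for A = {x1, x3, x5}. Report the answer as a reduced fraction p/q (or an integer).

By the defining property of the Radon-Nikodym derivative, for every measurable set A,
  mu(A) = integral_A f dnu.
Since nu is a discrete measure concentrated on the atoms of X, the integral over A reduces to the sum
  mu(A) = sum_{x in A} f(x) * nu({x}).
Computing each term:
  x1: f(x1) * nu(x1) = 1 * 1 = 1.
  x3: f(x3) * nu(x3) = 8/3 * 3 = 8.
  x5: f(x5) * nu(x5) = 5 * 3 = 15.
Summing: mu(A) = 1 + 8 + 15 = 24.

24


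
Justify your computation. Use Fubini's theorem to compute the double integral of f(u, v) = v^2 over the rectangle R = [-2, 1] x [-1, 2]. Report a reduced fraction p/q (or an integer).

f(u, v) is a tensor product of a function of u and a function of v, and both factors are bounded continuous (hence Lebesgue integrable) on the rectangle, so Fubini's theorem applies:
  integral_R f d(m x m) = (integral_a1^b1 1 du) * (integral_a2^b2 v^2 dv).
Inner integral in u: integral_{-2}^{1} 1 du = (1^1 - (-2)^1)/1
  = 3.
Inner integral in v: integral_{-1}^{2} v^2 dv = (2^3 - (-1)^3)/3
  = 3.
Product: (3) * (3) = 9.

9


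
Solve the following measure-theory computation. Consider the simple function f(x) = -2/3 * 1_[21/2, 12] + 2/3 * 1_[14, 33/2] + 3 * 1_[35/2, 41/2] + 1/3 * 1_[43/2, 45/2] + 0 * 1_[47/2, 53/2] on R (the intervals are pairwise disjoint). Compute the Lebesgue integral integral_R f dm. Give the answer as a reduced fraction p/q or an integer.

For a simple function f = sum_i c_i * 1_{A_i} with disjoint A_i,
  integral f dm = sum_i c_i * m(A_i).
Lengths of the A_i:
  m(A_1) = 12 - 21/2 = 3/2.
  m(A_2) = 33/2 - 14 = 5/2.
  m(A_3) = 41/2 - 35/2 = 3.
  m(A_4) = 45/2 - 43/2 = 1.
  m(A_5) = 53/2 - 47/2 = 3.
Contributions c_i * m(A_i):
  (-2/3) * (3/2) = -1.
  (2/3) * (5/2) = 5/3.
  (3) * (3) = 9.
  (1/3) * (1) = 1/3.
  (0) * (3) = 0.
Total: -1 + 5/3 + 9 + 1/3 + 0 = 10.

10


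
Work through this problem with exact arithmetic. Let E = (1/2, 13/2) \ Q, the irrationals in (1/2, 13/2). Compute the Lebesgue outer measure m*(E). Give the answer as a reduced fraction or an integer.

The interval I = (1/2, 13/2) has m(I) = 13/2 - 1/2 = 6 (endpoints are measure-zero, so open/closed/half-open agree). Write I = (I cap Q) u (I \ Q). The rationals in I are countable, so m*(I cap Q) = 0 (cover each rational by intervals whose total length is arbitrarily small). By countable subadditivity m*(I) <= m*(I cap Q) + m*(I \ Q), hence m*(I \ Q) >= m(I) = 6. The reverse inequality m*(I \ Q) <= m*(I) = 6 is trivial since (I \ Q) is a subset of I. Therefore m*(I \ Q) = 6.

6


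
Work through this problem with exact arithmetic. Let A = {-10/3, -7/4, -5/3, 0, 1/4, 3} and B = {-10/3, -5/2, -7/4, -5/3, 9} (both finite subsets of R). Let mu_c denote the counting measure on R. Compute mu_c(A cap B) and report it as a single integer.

Counting measure on a finite set equals cardinality. mu_c(A cap B) = |A cap B| (elements appearing in both).
Enumerating the elements of A that also lie in B gives 3 element(s).
So mu_c(A cap B) = 3.

3


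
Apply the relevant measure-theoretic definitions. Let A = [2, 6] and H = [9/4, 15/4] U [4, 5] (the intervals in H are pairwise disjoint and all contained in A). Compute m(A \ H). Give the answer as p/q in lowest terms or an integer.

The ambient interval has length m(A) = 6 - 2 = 4.
Since the holes are disjoint and sit inside A, by finite additivity
  m(H) = sum_i (b_i - a_i), and m(A \ H) = m(A) - m(H).
Computing the hole measures:
  m(H_1) = 15/4 - 9/4 = 3/2.
  m(H_2) = 5 - 4 = 1.
Summed: m(H) = 3/2 + 1 = 5/2.
So m(A \ H) = 4 - 5/2 = 3/2.

3/2


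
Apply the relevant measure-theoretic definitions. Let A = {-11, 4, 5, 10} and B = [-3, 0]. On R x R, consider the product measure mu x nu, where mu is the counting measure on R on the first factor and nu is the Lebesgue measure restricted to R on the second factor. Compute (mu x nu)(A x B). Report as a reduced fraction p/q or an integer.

For a measurable rectangle A x B, the product measure satisfies
  (mu x nu)(A x B) = mu(A) * nu(B).
  mu(A) = 4.
  nu(B) = 3.
  (mu x nu)(A x B) = 4 * 3 = 12.

12


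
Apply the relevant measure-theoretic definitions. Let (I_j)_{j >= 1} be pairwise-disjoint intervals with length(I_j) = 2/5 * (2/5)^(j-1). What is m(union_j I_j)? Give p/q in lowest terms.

By countable additivity of the Lebesgue measure on pairwise disjoint measurable sets,
  m(union_{j >= 1} I_j) = sum_{j >= 1} m(I_j) = sum_{j >= 1} a * r^(j-1),
  with a = 2/5 and r = 2/5.
Since 0 < r = 2/5 < 1, the geometric series converges:
  sum_{j >= 1} a * r^(j-1) = a / (1 - r).
  = 2/5 / (1 - 2/5)
  = 2/5 / (3/5)
  = 2/3.

2/3


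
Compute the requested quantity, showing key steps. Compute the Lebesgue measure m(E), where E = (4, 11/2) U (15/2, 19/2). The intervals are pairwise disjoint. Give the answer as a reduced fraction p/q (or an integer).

For pairwise disjoint intervals, m(union_i I_i) = sum_i m(I_i),
and m is invariant under swapping open/closed endpoints (single points have measure 0).
So m(E) = sum_i (b_i - a_i).
  I_1 has length 11/2 - 4 = 3/2.
  I_2 has length 19/2 - 15/2 = 2.
Summing:
  m(E) = 3/2 + 2 = 7/2.

7/2


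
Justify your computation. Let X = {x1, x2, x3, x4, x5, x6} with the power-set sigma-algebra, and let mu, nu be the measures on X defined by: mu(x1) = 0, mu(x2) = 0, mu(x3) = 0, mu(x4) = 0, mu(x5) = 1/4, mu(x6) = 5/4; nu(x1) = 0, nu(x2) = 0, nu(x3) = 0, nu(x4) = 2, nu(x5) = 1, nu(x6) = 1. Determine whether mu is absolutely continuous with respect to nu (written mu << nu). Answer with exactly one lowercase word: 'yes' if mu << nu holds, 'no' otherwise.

mu << nu means: every nu-null measurable set is also mu-null; equivalently, for every atom x, if nu({x}) = 0 then mu({x}) = 0.
Checking each atom:
  x1: nu = 0, mu = 0 -> consistent with mu << nu.
  x2: nu = 0, mu = 0 -> consistent with mu << nu.
  x3: nu = 0, mu = 0 -> consistent with mu << nu.
  x4: nu = 2 > 0 -> no constraint.
  x5: nu = 1 > 0 -> no constraint.
  x6: nu = 1 > 0 -> no constraint.
No atom violates the condition. Therefore mu << nu.

yes


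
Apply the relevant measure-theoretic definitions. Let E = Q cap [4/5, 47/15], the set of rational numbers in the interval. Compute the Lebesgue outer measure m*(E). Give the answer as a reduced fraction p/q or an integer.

Q cap [4/5, 47/15] is countable; list its elements as q_1, q_2, ... . Fix eps > 0 and cover the k-th point by an interval of length eps * 2^(-k). The cover has total length eps * sum_{k>=1} 2^(-k) = eps, so by definition of outer measure m*(Q cap [4/5, 47/15]) <= eps. Since eps was arbitrary and m* >= 0, the outer measure is 0.

0


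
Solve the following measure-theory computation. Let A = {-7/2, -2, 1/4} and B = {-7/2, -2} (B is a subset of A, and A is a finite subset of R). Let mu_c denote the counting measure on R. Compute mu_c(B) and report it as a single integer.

Counting measure assigns mu_c(E) = |E| (number of elements) when E is finite.
B has 2 element(s), so mu_c(B) = 2.

2


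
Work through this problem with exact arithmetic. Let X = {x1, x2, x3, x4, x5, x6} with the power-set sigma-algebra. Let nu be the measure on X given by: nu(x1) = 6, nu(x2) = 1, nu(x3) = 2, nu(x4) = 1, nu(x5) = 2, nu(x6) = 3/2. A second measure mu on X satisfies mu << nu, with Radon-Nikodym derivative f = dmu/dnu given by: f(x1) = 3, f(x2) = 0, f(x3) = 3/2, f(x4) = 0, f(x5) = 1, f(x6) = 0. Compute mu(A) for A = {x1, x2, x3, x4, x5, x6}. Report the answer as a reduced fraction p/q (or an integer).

By the defining property of the Radon-Nikodym derivative, for every measurable set A,
  mu(A) = integral_A f dnu.
Since nu is a discrete measure concentrated on the atoms of X, the integral over A reduces to the sum
  mu(A) = sum_{x in A} f(x) * nu({x}).
Computing each term:
  x1: f(x1) * nu(x1) = 3 * 6 = 18.
  x2: f(x2) * nu(x2) = 0 * 1 = 0.
  x3: f(x3) * nu(x3) = 3/2 * 2 = 3.
  x4: f(x4) * nu(x4) = 0 * 1 = 0.
  x5: f(x5) * nu(x5) = 1 * 2 = 2.
  x6: f(x6) * nu(x6) = 0 * 3/2 = 0.
Summing: mu(A) = 18 + 0 + 3 + 0 + 2 + 0 = 23.

23


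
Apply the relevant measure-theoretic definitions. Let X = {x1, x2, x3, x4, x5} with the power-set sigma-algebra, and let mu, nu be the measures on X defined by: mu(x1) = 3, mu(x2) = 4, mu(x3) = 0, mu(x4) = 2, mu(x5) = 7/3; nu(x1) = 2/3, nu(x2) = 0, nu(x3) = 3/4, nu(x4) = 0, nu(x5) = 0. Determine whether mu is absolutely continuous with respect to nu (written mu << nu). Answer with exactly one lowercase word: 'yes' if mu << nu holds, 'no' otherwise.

mu << nu means: every nu-null measurable set is also mu-null; equivalently, for every atom x, if nu({x}) = 0 then mu({x}) = 0.
Checking each atom:
  x1: nu = 2/3 > 0 -> no constraint.
  x2: nu = 0, mu = 4 > 0 -> violates mu << nu.
  x3: nu = 3/4 > 0 -> no constraint.
  x4: nu = 0, mu = 2 > 0 -> violates mu << nu.
  x5: nu = 0, mu = 7/3 > 0 -> violates mu << nu.
The atom(s) x2, x4, x5 violate the condition (nu = 0 but mu > 0). Therefore mu is NOT absolutely continuous w.r.t. nu.

no


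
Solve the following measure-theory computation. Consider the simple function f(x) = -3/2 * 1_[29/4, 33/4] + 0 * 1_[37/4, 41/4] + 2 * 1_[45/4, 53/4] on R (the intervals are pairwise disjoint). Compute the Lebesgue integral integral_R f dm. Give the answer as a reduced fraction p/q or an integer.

For a simple function f = sum_i c_i * 1_{A_i} with disjoint A_i,
  integral f dm = sum_i c_i * m(A_i).
Lengths of the A_i:
  m(A_1) = 33/4 - 29/4 = 1.
  m(A_2) = 41/4 - 37/4 = 1.
  m(A_3) = 53/4 - 45/4 = 2.
Contributions c_i * m(A_i):
  (-3/2) * (1) = -3/2.
  (0) * (1) = 0.
  (2) * (2) = 4.
Total: -3/2 + 0 + 4 = 5/2.

5/2


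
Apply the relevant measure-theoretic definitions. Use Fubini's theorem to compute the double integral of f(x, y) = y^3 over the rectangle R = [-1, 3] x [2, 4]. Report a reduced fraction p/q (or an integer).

f(x, y) is a tensor product of a function of x and a function of y, and both factors are bounded continuous (hence Lebesgue integrable) on the rectangle, so Fubini's theorem applies:
  integral_R f d(m x m) = (integral_a1^b1 1 dx) * (integral_a2^b2 y^3 dy).
Inner integral in x: integral_{-1}^{3} 1 dx = (3^1 - (-1)^1)/1
  = 4.
Inner integral in y: integral_{2}^{4} y^3 dy = (4^4 - 2^4)/4
  = 60.
Product: (4) * (60) = 240.

240


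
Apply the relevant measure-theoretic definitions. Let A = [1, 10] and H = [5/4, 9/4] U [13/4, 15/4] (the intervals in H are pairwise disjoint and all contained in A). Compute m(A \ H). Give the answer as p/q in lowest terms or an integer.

The ambient interval has length m(A) = 10 - 1 = 9.
Since the holes are disjoint and sit inside A, by finite additivity
  m(H) = sum_i (b_i - a_i), and m(A \ H) = m(A) - m(H).
Computing the hole measures:
  m(H_1) = 9/4 - 5/4 = 1.
  m(H_2) = 15/4 - 13/4 = 1/2.
Summed: m(H) = 1 + 1/2 = 3/2.
So m(A \ H) = 9 - 3/2 = 15/2.

15/2


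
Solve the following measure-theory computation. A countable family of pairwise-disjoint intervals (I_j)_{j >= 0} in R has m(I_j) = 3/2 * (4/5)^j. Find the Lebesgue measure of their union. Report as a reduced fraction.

By countable additivity of the Lebesgue measure on pairwise disjoint measurable sets,
  m(union_{j >= 0} I_j) = sum_{j >= 0} m(I_j) = sum_{j >= 0} a * r^j,
  with a = 3/2 and r = 4/5.
Since 0 < r = 4/5 < 1, the geometric series converges:
  sum_{j >= 0} a * r^j = a / (1 - r).
  = 3/2 / (1 - 4/5)
  = 3/2 / (1/5)
  = 15/2.

15/2


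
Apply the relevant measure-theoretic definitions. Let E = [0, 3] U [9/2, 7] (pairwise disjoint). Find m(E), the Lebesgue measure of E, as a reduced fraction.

For pairwise disjoint intervals, m(union_i I_i) = sum_i m(I_i),
and m is invariant under swapping open/closed endpoints (single points have measure 0).
So m(E) = sum_i (b_i - a_i).
  I_1 has length 3 - 0 = 3.
  I_2 has length 7 - 9/2 = 5/2.
Summing:
  m(E) = 3 + 5/2 = 11/2.

11/2


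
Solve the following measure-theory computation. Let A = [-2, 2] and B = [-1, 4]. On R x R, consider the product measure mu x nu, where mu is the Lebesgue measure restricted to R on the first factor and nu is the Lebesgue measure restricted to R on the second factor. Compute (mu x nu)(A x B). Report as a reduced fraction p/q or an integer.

For a measurable rectangle A x B, the product measure satisfies
  (mu x nu)(A x B) = mu(A) * nu(B).
  mu(A) = 4.
  nu(B) = 5.
  (mu x nu)(A x B) = 4 * 5 = 20.

20


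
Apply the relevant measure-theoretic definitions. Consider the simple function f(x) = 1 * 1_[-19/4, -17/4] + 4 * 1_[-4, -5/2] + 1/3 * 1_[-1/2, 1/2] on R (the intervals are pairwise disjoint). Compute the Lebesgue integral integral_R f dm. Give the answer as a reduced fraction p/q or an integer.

For a simple function f = sum_i c_i * 1_{A_i} with disjoint A_i,
  integral f dm = sum_i c_i * m(A_i).
Lengths of the A_i:
  m(A_1) = -17/4 - (-19/4) = 1/2.
  m(A_2) = -5/2 - (-4) = 3/2.
  m(A_3) = 1/2 - (-1/2) = 1.
Contributions c_i * m(A_i):
  (1) * (1/2) = 1/2.
  (4) * (3/2) = 6.
  (1/3) * (1) = 1/3.
Total: 1/2 + 6 + 1/3 = 41/6.

41/6


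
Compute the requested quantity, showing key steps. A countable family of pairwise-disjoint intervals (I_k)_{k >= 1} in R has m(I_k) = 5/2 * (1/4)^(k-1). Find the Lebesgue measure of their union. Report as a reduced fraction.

By countable additivity of the Lebesgue measure on pairwise disjoint measurable sets,
  m(union_{k >= 1} I_k) = sum_{k >= 1} m(I_k) = sum_{k >= 1} a * r^(k-1),
  with a = 5/2 and r = 1/4.
Since 0 < r = 1/4 < 1, the geometric series converges:
  sum_{k >= 1} a * r^(k-1) = a / (1 - r).
  = 5/2 / (1 - 1/4)
  = 5/2 / (3/4)
  = 10/3.

10/3


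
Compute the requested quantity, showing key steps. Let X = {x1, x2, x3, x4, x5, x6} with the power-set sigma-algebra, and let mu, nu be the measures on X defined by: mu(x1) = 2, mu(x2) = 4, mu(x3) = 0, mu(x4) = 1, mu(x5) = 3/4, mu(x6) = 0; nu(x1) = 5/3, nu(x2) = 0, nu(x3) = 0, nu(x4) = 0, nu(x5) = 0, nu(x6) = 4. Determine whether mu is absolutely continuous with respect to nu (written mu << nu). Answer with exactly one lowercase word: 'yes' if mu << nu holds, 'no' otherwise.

mu << nu means: every nu-null measurable set is also mu-null; equivalently, for every atom x, if nu({x}) = 0 then mu({x}) = 0.
Checking each atom:
  x1: nu = 5/3 > 0 -> no constraint.
  x2: nu = 0, mu = 4 > 0 -> violates mu << nu.
  x3: nu = 0, mu = 0 -> consistent with mu << nu.
  x4: nu = 0, mu = 1 > 0 -> violates mu << nu.
  x5: nu = 0, mu = 3/4 > 0 -> violates mu << nu.
  x6: nu = 4 > 0 -> no constraint.
The atom(s) x2, x4, x5 violate the condition (nu = 0 but mu > 0). Therefore mu is NOT absolutely continuous w.r.t. nu.

no


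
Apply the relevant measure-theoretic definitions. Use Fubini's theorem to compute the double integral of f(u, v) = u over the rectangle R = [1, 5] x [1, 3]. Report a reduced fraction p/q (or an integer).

f(u, v) is a tensor product of a function of u and a function of v, and both factors are bounded continuous (hence Lebesgue integrable) on the rectangle, so Fubini's theorem applies:
  integral_R f d(m x m) = (integral_a1^b1 u du) * (integral_a2^b2 1 dv).
Inner integral in u: integral_{1}^{5} u du = (5^2 - 1^2)/2
  = 12.
Inner integral in v: integral_{1}^{3} 1 dv = (3^1 - 1^1)/1
  = 2.
Product: (12) * (2) = 24.

24


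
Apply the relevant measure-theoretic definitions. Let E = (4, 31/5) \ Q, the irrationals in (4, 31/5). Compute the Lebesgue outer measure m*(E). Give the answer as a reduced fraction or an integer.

The interval I = (4, 31/5) has m(I) = 31/5 - 4 = 11/5 (endpoints are measure-zero, so open/closed/half-open agree). Write I = (I cap Q) u (I \ Q). The rationals in I are countable, so m*(I cap Q) = 0 (cover each rational by intervals whose total length is arbitrarily small). By countable subadditivity m*(I) <= m*(I cap Q) + m*(I \ Q), hence m*(I \ Q) >= m(I) = 11/5. The reverse inequality m*(I \ Q) <= m*(I) = 11/5 is trivial since (I \ Q) is a subset of I. Therefore m*(I \ Q) = 11/5.

11/5


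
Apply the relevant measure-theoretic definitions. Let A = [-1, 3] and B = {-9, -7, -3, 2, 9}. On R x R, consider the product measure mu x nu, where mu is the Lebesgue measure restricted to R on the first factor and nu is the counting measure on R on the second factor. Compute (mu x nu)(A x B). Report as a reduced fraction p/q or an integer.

For a measurable rectangle A x B, the product measure satisfies
  (mu x nu)(A x B) = mu(A) * nu(B).
  mu(A) = 4.
  nu(B) = 5.
  (mu x nu)(A x B) = 4 * 5 = 20.

20


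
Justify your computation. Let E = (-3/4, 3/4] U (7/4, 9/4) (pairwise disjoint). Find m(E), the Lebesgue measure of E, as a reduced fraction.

For pairwise disjoint intervals, m(union_i I_i) = sum_i m(I_i),
and m is invariant under swapping open/closed endpoints (single points have measure 0).
So m(E) = sum_i (b_i - a_i).
  I_1 has length 3/4 - (-3/4) = 3/2.
  I_2 has length 9/4 - 7/4 = 1/2.
Summing:
  m(E) = 3/2 + 1/2 = 2.

2


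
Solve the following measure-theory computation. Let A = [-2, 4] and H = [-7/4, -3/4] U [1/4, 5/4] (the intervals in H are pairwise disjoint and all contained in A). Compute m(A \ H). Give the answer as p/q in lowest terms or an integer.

The ambient interval has length m(A) = 4 - (-2) = 6.
Since the holes are disjoint and sit inside A, by finite additivity
  m(H) = sum_i (b_i - a_i), and m(A \ H) = m(A) - m(H).
Computing the hole measures:
  m(H_1) = -3/4 - (-7/4) = 1.
  m(H_2) = 5/4 - 1/4 = 1.
Summed: m(H) = 1 + 1 = 2.
So m(A \ H) = 6 - 2 = 4.

4


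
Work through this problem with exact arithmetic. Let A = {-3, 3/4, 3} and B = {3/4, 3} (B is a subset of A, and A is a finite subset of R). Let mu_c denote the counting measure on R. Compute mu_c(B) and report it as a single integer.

Counting measure assigns mu_c(E) = |E| (number of elements) when E is finite.
B has 2 element(s), so mu_c(B) = 2.

2


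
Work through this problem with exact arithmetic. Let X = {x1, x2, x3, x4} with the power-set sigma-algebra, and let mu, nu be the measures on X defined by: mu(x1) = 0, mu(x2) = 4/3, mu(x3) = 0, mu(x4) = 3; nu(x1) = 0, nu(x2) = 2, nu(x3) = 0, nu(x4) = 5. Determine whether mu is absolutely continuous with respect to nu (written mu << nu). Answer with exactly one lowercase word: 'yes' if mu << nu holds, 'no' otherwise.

mu << nu means: every nu-null measurable set is also mu-null; equivalently, for every atom x, if nu({x}) = 0 then mu({x}) = 0.
Checking each atom:
  x1: nu = 0, mu = 0 -> consistent with mu << nu.
  x2: nu = 2 > 0 -> no constraint.
  x3: nu = 0, mu = 0 -> consistent with mu << nu.
  x4: nu = 5 > 0 -> no constraint.
No atom violates the condition. Therefore mu << nu.

yes


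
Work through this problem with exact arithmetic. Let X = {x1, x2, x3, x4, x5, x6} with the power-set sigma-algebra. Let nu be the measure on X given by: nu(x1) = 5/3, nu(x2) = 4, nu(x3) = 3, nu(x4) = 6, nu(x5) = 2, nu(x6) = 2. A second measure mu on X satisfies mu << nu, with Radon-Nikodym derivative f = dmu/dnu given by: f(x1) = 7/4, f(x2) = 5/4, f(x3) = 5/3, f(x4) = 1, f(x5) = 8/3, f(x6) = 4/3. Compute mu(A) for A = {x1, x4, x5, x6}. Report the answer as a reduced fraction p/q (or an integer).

By the defining property of the Radon-Nikodym derivative, for every measurable set A,
  mu(A) = integral_A f dnu.
Since nu is a discrete measure concentrated on the atoms of X, the integral over A reduces to the sum
  mu(A) = sum_{x in A} f(x) * nu({x}).
Computing each term:
  x1: f(x1) * nu(x1) = 7/4 * 5/3 = 35/12.
  x4: f(x4) * nu(x4) = 1 * 6 = 6.
  x5: f(x5) * nu(x5) = 8/3 * 2 = 16/3.
  x6: f(x6) * nu(x6) = 4/3 * 2 = 8/3.
Summing: mu(A) = 35/12 + 6 + 16/3 + 8/3 = 203/12.

203/12


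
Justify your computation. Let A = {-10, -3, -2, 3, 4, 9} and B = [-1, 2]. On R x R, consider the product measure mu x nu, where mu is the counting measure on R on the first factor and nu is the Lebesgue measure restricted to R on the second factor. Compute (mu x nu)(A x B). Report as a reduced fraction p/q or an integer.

For a measurable rectangle A x B, the product measure satisfies
  (mu x nu)(A x B) = mu(A) * nu(B).
  mu(A) = 6.
  nu(B) = 3.
  (mu x nu)(A x B) = 6 * 3 = 18.

18


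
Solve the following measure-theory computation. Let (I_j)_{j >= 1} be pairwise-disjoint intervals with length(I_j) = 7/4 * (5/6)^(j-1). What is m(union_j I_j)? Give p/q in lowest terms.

By countable additivity of the Lebesgue measure on pairwise disjoint measurable sets,
  m(union_{j >= 1} I_j) = sum_{j >= 1} m(I_j) = sum_{j >= 1} a * r^(j-1),
  with a = 7/4 and r = 5/6.
Since 0 < r = 5/6 < 1, the geometric series converges:
  sum_{j >= 1} a * r^(j-1) = a / (1 - r).
  = 7/4 / (1 - 5/6)
  = 7/4 / (1/6)
  = 21/2.

21/2


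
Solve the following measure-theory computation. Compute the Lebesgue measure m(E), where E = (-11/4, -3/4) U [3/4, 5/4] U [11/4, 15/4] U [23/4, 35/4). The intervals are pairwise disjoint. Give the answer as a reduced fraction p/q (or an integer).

For pairwise disjoint intervals, m(union_i I_i) = sum_i m(I_i),
and m is invariant under swapping open/closed endpoints (single points have measure 0).
So m(E) = sum_i (b_i - a_i).
  I_1 has length -3/4 - (-11/4) = 2.
  I_2 has length 5/4 - 3/4 = 1/2.
  I_3 has length 15/4 - 11/4 = 1.
  I_4 has length 35/4 - 23/4 = 3.
Summing:
  m(E) = 2 + 1/2 + 1 + 3 = 13/2.

13/2


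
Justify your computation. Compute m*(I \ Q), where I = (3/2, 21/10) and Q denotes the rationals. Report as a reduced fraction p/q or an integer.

The interval I = (3/2, 21/10) has m(I) = 21/10 - 3/2 = 3/5 (endpoints are measure-zero, so open/closed/half-open agree). Write I = (I cap Q) u (I \ Q). The rationals in I are countable, so m*(I cap Q) = 0 (cover each rational by intervals whose total length is arbitrarily small). By countable subadditivity m*(I) <= m*(I cap Q) + m*(I \ Q), hence m*(I \ Q) >= m(I) = 3/5. The reverse inequality m*(I \ Q) <= m*(I) = 3/5 is trivial since (I \ Q) is a subset of I. Therefore m*(I \ Q) = 3/5.

3/5


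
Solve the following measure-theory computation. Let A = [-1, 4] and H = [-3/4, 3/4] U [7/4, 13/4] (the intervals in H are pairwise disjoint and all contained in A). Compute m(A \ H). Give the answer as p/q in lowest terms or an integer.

The ambient interval has length m(A) = 4 - (-1) = 5.
Since the holes are disjoint and sit inside A, by finite additivity
  m(H) = sum_i (b_i - a_i), and m(A \ H) = m(A) - m(H).
Computing the hole measures:
  m(H_1) = 3/4 - (-3/4) = 3/2.
  m(H_2) = 13/4 - 7/4 = 3/2.
Summed: m(H) = 3/2 + 3/2 = 3.
So m(A \ H) = 5 - 3 = 2.

2


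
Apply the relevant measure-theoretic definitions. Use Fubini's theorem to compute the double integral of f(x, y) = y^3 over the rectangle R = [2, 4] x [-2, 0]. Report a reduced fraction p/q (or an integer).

f(x, y) is a tensor product of a function of x and a function of y, and both factors are bounded continuous (hence Lebesgue integrable) on the rectangle, so Fubini's theorem applies:
  integral_R f d(m x m) = (integral_a1^b1 1 dx) * (integral_a2^b2 y^3 dy).
Inner integral in x: integral_{2}^{4} 1 dx = (4^1 - 2^1)/1
  = 2.
Inner integral in y: integral_{-2}^{0} y^3 dy = (0^4 - (-2)^4)/4
  = -4.
Product: (2) * (-4) = -8.

-8


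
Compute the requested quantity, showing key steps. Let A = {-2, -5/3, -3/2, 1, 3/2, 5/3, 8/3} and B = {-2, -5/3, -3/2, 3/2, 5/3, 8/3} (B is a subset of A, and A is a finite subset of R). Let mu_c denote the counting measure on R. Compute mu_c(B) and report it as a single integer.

Counting measure assigns mu_c(E) = |E| (number of elements) when E is finite.
B has 6 element(s), so mu_c(B) = 6.

6


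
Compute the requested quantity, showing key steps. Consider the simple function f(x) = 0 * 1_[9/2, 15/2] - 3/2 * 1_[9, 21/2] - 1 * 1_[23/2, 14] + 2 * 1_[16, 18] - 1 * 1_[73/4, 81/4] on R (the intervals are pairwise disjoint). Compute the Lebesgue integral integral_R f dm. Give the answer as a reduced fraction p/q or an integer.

For a simple function f = sum_i c_i * 1_{A_i} with disjoint A_i,
  integral f dm = sum_i c_i * m(A_i).
Lengths of the A_i:
  m(A_1) = 15/2 - 9/2 = 3.
  m(A_2) = 21/2 - 9 = 3/2.
  m(A_3) = 14 - 23/2 = 5/2.
  m(A_4) = 18 - 16 = 2.
  m(A_5) = 81/4 - 73/4 = 2.
Contributions c_i * m(A_i):
  (0) * (3) = 0.
  (-3/2) * (3/2) = -9/4.
  (-1) * (5/2) = -5/2.
  (2) * (2) = 4.
  (-1) * (2) = -2.
Total: 0 - 9/4 - 5/2 + 4 - 2 = -11/4.

-11/4


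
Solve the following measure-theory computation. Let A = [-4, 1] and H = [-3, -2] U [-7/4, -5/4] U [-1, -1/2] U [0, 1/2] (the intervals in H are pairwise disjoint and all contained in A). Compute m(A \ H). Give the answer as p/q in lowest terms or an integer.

The ambient interval has length m(A) = 1 - (-4) = 5.
Since the holes are disjoint and sit inside A, by finite additivity
  m(H) = sum_i (b_i - a_i), and m(A \ H) = m(A) - m(H).
Computing the hole measures:
  m(H_1) = -2 - (-3) = 1.
  m(H_2) = -5/4 - (-7/4) = 1/2.
  m(H_3) = -1/2 - (-1) = 1/2.
  m(H_4) = 1/2 - 0 = 1/2.
Summed: m(H) = 1 + 1/2 + 1/2 + 1/2 = 5/2.
So m(A \ H) = 5 - 5/2 = 5/2.

5/2


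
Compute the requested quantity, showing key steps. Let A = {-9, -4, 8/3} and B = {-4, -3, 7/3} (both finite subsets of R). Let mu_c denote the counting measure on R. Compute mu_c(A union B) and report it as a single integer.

Counting measure on a finite set equals cardinality. By inclusion-exclusion, |A union B| = |A| + |B| - |A cap B|.
|A| = 3, |B| = 3, |A cap B| = 1.
So mu_c(A union B) = 3 + 3 - 1 = 5.

5


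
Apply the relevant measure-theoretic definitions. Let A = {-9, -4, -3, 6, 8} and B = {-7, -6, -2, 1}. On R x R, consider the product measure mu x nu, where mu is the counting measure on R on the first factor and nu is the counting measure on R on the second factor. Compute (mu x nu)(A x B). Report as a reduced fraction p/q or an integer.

For a measurable rectangle A x B, the product measure satisfies
  (mu x nu)(A x B) = mu(A) * nu(B).
  mu(A) = 5.
  nu(B) = 4.
  (mu x nu)(A x B) = 5 * 4 = 20.

20


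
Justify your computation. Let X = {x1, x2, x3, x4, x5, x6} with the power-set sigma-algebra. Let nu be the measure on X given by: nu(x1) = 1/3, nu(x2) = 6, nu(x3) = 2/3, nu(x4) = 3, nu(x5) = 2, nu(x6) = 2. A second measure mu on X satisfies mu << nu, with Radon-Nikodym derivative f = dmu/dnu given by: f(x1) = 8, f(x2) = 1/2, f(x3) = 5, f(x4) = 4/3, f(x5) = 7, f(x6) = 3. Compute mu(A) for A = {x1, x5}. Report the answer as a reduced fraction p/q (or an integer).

By the defining property of the Radon-Nikodym derivative, for every measurable set A,
  mu(A) = integral_A f dnu.
Since nu is a discrete measure concentrated on the atoms of X, the integral over A reduces to the sum
  mu(A) = sum_{x in A} f(x) * nu({x}).
Computing each term:
  x1: f(x1) * nu(x1) = 8 * 1/3 = 8/3.
  x5: f(x5) * nu(x5) = 7 * 2 = 14.
Summing: mu(A) = 8/3 + 14 = 50/3.

50/3


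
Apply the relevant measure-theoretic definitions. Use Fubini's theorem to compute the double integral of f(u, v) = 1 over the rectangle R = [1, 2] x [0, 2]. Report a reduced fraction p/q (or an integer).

f(u, v) is a tensor product of a function of u and a function of v, and both factors are bounded continuous (hence Lebesgue integrable) on the rectangle, so Fubini's theorem applies:
  integral_R f d(m x m) = (integral_a1^b1 1 du) * (integral_a2^b2 1 dv).
Inner integral in u: integral_{1}^{2} 1 du = (2^1 - 1^1)/1
  = 1.
Inner integral in v: integral_{0}^{2} 1 dv = (2^1 - 0^1)/1
  = 2.
Product: (1) * (2) = 2.

2


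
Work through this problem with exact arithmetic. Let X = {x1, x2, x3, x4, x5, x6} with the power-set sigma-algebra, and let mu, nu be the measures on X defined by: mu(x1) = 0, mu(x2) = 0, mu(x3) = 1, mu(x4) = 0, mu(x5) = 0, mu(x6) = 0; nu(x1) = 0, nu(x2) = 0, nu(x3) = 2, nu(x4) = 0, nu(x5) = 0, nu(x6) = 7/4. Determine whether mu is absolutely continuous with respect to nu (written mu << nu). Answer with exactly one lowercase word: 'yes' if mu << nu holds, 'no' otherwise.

mu << nu means: every nu-null measurable set is also mu-null; equivalently, for every atom x, if nu({x}) = 0 then mu({x}) = 0.
Checking each atom:
  x1: nu = 0, mu = 0 -> consistent with mu << nu.
  x2: nu = 0, mu = 0 -> consistent with mu << nu.
  x3: nu = 2 > 0 -> no constraint.
  x4: nu = 0, mu = 0 -> consistent with mu << nu.
  x5: nu = 0, mu = 0 -> consistent with mu << nu.
  x6: nu = 7/4 > 0 -> no constraint.
No atom violates the condition. Therefore mu << nu.

yes


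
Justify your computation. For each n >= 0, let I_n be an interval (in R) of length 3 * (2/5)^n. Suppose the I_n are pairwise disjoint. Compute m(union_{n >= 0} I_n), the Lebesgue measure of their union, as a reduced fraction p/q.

By countable additivity of the Lebesgue measure on pairwise disjoint measurable sets,
  m(union_{n >= 0} I_n) = sum_{n >= 0} m(I_n) = sum_{n >= 0} a * r^n,
  with a = 3 and r = 2/5.
Since 0 < r = 2/5 < 1, the geometric series converges:
  sum_{n >= 0} a * r^n = a / (1 - r).
  = 3 / (1 - 2/5)
  = 3 / (3/5)
  = 5.

5


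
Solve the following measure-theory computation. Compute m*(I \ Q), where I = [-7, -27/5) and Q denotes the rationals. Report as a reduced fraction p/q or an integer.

The interval I = [-7, -27/5) has m(I) = -27/5 - (-7) = 8/5 (endpoints are measure-zero, so open/closed/half-open agree). Write I = (I cap Q) u (I \ Q). The rationals in I are countable, so m*(I cap Q) = 0 (cover each rational by intervals whose total length is arbitrarily small). By countable subadditivity m*(I) <= m*(I cap Q) + m*(I \ Q), hence m*(I \ Q) >= m(I) = 8/5. The reverse inequality m*(I \ Q) <= m*(I) = 8/5 is trivial since (I \ Q) is a subset of I. Therefore m*(I \ Q) = 8/5.

8/5
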